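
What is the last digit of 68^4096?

The units digit of 68^n cycles with period 4: 8, 4, 2, 6, …
4096 leaves remainder 0 on division by 4, so 68^4096 ends in 6.

6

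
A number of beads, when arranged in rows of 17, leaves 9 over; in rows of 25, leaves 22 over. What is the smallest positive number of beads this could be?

247

x ≡ 9 (mod 17) gives x ∈ {9, 26, 43, 60, 77, 94, 111, 128, …}.
The first of these with x mod 25 = 22 is 247.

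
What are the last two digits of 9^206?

Successive squares of 9 mod 100: 9^1≡9, 9^2≡81, 9^4≡61, 9^8≡21, 9^16≡41, 9^32≡81, 9^64≡61, 9^128≡21.
206 = 2 + 4 + 8 + 64 + 128, so 9^206 ≡ 81·61·21·61·21 ≡ 41 (mod 100).

41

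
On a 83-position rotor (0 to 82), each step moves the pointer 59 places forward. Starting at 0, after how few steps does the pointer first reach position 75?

The inverse of 59 mod 83 is 38 (since 59·38 = 2242 ≡ 1).
Multiplying both sides by 38: x ≡ 38·75 = 2850 ≡ 28 (mod 83).

28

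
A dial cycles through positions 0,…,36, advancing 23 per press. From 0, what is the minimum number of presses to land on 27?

6

23⁻¹ ≡ 29 (mod 37) because 23·29 = 667 = 18·37 + 1.
So x ≡ 29·27 = 783 ≡ 6 (mod 37).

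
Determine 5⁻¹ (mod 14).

5·3 = 15 = 1·14 + 1, so 5⁻¹ ≡ 3 (mod 14).

3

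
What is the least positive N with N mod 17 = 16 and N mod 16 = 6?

x ≡ 6 (mod 16) gives x ∈ {6, 22, 38, 54, 70, 86, 102, 118}.
The first of these with x mod 17 = 16 is 118.

118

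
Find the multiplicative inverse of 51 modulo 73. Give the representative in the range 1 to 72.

73 = 1·51 + 22
51 = 2·22 + 7
22 = 3·7 + 1
7 = 7·1 + 0
Back-substituting gives 51·63 ≡ 1 (mod 73).

63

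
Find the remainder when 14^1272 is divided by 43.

By repeated squaring mod 43: 14^1≡14, 14^2≡24, 14^4≡17, 14^8≡31, 14^16≡15, 14^32≡10, 14^64≡14, 14^128≡24, 14^256≡17, 14^512≡31, 14^1024≡15.
Since 1272 = 8 + 16 + 32 + 64 + 128 + 1024 in binary, 14^1272 ≡ 31·15·10·14·24·15 ≡ 11 (mod 43).

11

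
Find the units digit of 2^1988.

The units digit of 2^n cycles with period 4: 2, 4, 8, 6, …
1988 mod 4 = 0, so the last digit matches 2^4 = 6.

6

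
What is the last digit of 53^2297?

The units digit of 53^n cycles with period 4: 3, 9, 7, 1, …
2297 leaves remainder 1 on division by 4, so 53^2297 ends in 3.

3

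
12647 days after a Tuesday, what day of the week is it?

Sunday

12647 − 1806·7 = 5, so 12647 ≡ 5 (mod 7).
Tuesday + 5 days → Sunday.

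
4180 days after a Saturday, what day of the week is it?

Sunday

4180 = 597·7 + 1, so 4180 mod 7 = 1.
Saturday + 1 day → Sunday.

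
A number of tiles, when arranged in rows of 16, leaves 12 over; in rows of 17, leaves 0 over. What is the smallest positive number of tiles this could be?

x ≡ 12 (mod 16) gives x ∈ {12, 28, 44, 60, 76, 92, 108, 124, …}.
The first of these with x mod 17 = 0 is 204.

204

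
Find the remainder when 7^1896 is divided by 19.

Successive squares of 7 mod 19: 7^1≡7, 7^2≡11, 7^4≡7, 7^8≡11, 7^16≡7, 7^32≡11, 7^64≡7, 7^128≡11, 7^256≡7, 7^512≡11, 7^1024≡7.
Since 1896 = 8 + 32 + 64 + 256 + 512 + 1024 in binary, 7^1896 ≡ 11·11·7·7·11·7 ≡ 1 (mod 19).

1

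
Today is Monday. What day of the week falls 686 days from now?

686 mod 7 = 0 (since 98·7 = 686).
Monday + 0 days → Monday.

Monday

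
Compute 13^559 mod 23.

3

Square-and-reduce mod 23: 13^1≡13, 13^2≡8, 13^4≡18, 13^8≡2, 13^16≡4, 13^32≡16, 13^64≡3, 13^128≡9, 13^256≡12, 13^512≡6.
Since 559 = 1 + 2 + 4 + 8 + 32 + 512 in binary, 13^559 ≡ 13·8·18·2·16·6 ≡ 3 (mod 23).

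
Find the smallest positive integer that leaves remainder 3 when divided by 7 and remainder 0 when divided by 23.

Since 23·4 ≡ 1 (mod 7), take x = 0 + 23·((3−0)·4 mod 7) = 0 + 23·5 = 115.
Check: 115 mod 7 = 3, 115 mod 23 = 0.

115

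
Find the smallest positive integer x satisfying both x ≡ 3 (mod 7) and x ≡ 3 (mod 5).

x ≡ 3 (mod 5) gives x ∈ {3}.
The first of these with x mod 7 = 3 is 3.

3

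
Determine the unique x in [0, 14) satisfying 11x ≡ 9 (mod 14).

The inverse of 11 mod 14 is 9 (since 11·9 = 99 ≡ 1).
Multiplying both sides by 9: x ≡ 9·9 = 81 ≡ 11 (mod 14).
Check: 11·11 = 121 = 8·14 + 9.

11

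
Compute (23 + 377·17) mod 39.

36

377·17 = 6409.
6409 = 164·39 + 13, so 6409 mod 39 = 13.
(23 + 13) mod 39 = 36.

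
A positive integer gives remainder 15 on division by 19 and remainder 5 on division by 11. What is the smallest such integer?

Since 11·7 ≡ 1 (mod 19), take x = 5 + 11·((15−5)·7 mod 19) = 5 + 11·13 = 148.
Check: 148 mod 19 = 15, 148 mod 11 = 5.

148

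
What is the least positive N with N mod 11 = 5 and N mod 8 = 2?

Since 8·7 ≡ 1 (mod 11), take x = 2 + 8·((5−2)·7 mod 11) = 2 + 8·10 = 82.
Check: 82 mod 11 = 5, 82 mod 8 = 2.

82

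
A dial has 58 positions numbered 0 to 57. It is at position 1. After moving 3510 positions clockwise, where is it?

3510 − 60·58 = 30, so 3510 ≡ 30 (mod 58).
(1 + 30) mod 58 = 31.

31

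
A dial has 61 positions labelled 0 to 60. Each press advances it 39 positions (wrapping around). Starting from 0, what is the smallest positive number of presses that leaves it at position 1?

39·36 = 1404 = 23·61 + 1, so 39⁻¹ ≡ 36 (mod 61).

36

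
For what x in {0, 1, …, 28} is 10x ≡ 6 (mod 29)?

18

The inverse of 10 mod 29 is 3 (since 10·3 = 30 ≡ 1).
Multiplying both sides by 3: x ≡ 3·6 = 18 ≡ 18 (mod 29).
Check: 10·18 = 180 = 6·29 + 6.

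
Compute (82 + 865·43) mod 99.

865·43 = 37195.
37195 mod 99 = 70 (since 375·99 = 37125).
(82 + 70) mod 99 = 53.

53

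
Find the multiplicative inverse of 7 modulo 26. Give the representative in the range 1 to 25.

7·15 = 105 = 4·26 + 1, so 7⁻¹ ≡ 15 (mod 26).

15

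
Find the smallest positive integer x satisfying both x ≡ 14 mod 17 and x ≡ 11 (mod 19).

201

x ≡ 14 (mod 17) gives x ∈ {14, 31, 48, 65, 82, 99, 116, 133, …}.
The first of these with x mod 19 = 11 is 201.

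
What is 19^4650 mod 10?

Last digits of 9^n: 9, 1 (period 2).
4650 leaves remainder 0 on division by 2, so 19^4650 ends in 1.

1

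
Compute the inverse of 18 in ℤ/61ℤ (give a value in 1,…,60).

18·17 = 306 = 5·61 + 1, so 18⁻¹ ≡ 17 (mod 61).

17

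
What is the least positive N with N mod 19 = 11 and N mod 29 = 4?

410

x ≡ 11 (mod 19) gives x ∈ {11, 30, 49, 68, 87, 106, 125, 144, …}.
The first of these with x mod 29 = 4 is 410.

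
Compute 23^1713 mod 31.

15

By repeated squaring mod 31: 23^1≡23, 23^2≡2, 23^4≡4, 23^8≡16, 23^16≡8, 23^32≡2, 23^64≡4, 23^128≡16, 23^256≡8, 23^512≡2, 23^1024≡4.
1713 = 1 + 16 + 32 + 128 + 512 + 1024, so 23^1713 ≡ 23·8·2·16·2·4 ≡ 15 (mod 31).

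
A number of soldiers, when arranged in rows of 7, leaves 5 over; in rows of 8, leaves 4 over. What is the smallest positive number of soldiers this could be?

x ≡ 5 (mod 7) gives x ∈ {5, 12}.
The first of these with x mod 8 = 4 is 12.

12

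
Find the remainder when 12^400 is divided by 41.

By repeated squaring mod 41: 12^1≡12, 12^2≡21, 12^4≡31, 12^8≡18, 12^16≡37, 12^32≡16, 12^64≡10, 12^128≡18, 12^256≡37.
400 = 16 + 128 + 256, so 12^400 ≡ 37·18·37 ≡ 1 (mod 41).

1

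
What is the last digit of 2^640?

6

Last digits of 2^n: 2, 4, 8, 6 (period 4).
640 leaves remainder 0 on division by 4, so 2^640 ends in 6.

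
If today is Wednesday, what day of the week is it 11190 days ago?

Dividing 11190 by 7 gives quotient 1598 and remainder 4.
Wednesday − 4 days → Saturday.

Saturday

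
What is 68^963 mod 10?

The units digit of 68^n cycles with period 4: 8, 4, 2, 6, …
963 mod 4 = 3, so the last digit matches 8^3 = 2.

2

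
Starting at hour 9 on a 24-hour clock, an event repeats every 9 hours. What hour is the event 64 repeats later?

9

64·9 = 576.
576 mod 24 = 0 (since 24·24 = 576).
(9 + 0) mod 24 = 9.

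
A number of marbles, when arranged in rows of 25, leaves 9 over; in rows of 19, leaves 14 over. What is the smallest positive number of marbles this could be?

x ≡ 14 (mod 19) gives x ∈ {14, 33, 52, 71, 90, 109}.
The first of these with x mod 25 = 9 is 109.

109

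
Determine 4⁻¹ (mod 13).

4·10 = 40 = 3·13 + 1, so 4⁻¹ ≡ 10 (mod 13).

10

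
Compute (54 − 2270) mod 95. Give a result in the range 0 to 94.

64

2270 − 23·95 = 85, so 2270 ≡ 85 (mod 95).
(54 − 85) mod 95 = 64.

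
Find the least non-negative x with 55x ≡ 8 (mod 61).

19

The inverse of 55 mod 61 is 10 (since 55·10 = 550 ≡ 1).
Multiplying both sides by 10: x ≡ 10·8 = 80 ≡ 19 (mod 61).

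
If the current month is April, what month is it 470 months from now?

470 = 39·12 + 2, so 470 mod 12 = 2.
April + 2 months → June.

June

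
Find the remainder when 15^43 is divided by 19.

Successive squares of 15 mod 19: 15^1≡15, 15^2≡16, 15^4≡9, 15^8≡5, 15^16≡6, 15^32≡17.
43 = 1 + 2 + 8 + 32, so 15^43 ≡ 15·16·5·17 ≡ 13 (mod 19).

13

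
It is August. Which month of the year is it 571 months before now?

January

571 = 47·12 + 7, so 571 mod 12 = 7.
August − 7 months → January.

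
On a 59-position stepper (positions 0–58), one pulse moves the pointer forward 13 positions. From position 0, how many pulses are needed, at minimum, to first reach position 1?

50

59 = 4·13 + 7
13 = 1·7 + 6
7 = 1·6 + 1
6 = 6·1 + 0
Back-substituting gives 13·50 ≡ 1 (mod 59).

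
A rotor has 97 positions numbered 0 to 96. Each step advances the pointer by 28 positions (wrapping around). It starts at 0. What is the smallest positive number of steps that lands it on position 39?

88

28⁻¹ ≡ 52 (mod 97) because 28·52 = 1456 = 15·97 + 1.
So x ≡ 52·39 = 2028 ≡ 88 (mod 97).
Check: 28·88 = 2464 = 25·97 + 39.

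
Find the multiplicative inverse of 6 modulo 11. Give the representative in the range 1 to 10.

6·2 = 12 = 1·11 + 1, so 6⁻¹ ≡ 2 (mod 11).

2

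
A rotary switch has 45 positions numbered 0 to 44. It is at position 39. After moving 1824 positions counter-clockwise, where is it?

15

1824 = 40·45 + 24, so 1824 mod 45 = 24.
(39 − 24) mod 45 = 15.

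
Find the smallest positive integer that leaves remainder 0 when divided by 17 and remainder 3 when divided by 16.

51

x ≡ 3 (mod 16) gives x ∈ {3, 19, 35, 51}.
The first of these with x mod 17 = 0 is 51.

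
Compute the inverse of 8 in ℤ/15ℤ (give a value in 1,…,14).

2

8·2 = 16 = 1·15 + 1, so 8⁻¹ ≡ 2 (mod 15).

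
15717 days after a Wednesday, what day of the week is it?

Friday

15717 mod 7 = 2 (since 2245·7 = 15715).
Wednesday + 2 days → Friday.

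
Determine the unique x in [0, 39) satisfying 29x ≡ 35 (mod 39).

16

29⁻¹ ≡ 35 (mod 39) because 29·35 = 1015 = 26·39 + 1.
So x ≡ 35·35 = 1225 ≡ 16 (mod 39).
Check: 29·16 = 464 = 11·39 + 35.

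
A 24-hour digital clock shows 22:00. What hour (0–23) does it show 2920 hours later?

2920 = 121·24 + 16, so 2920 mod 24 = 16.
(22 + 16) mod 24 = 14.

14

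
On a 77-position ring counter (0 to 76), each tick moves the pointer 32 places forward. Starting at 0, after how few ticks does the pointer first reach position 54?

45

32⁻¹ ≡ 65 (mod 77) because 32·65 = 2080 = 27·77 + 1.
So x ≡ 65·54 = 3510 ≡ 45 (mod 77).
Check: 32·45 = 1440 = 18·77 + 54.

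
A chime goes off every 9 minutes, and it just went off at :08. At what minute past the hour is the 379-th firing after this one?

379·9 = 3411.
3411 − 56·60 = 51, so 3411 ≡ 51 (mod 60).
(8 + 51) mod 60 = 59.

59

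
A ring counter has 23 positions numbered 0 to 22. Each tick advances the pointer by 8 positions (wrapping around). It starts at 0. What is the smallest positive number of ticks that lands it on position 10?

8⁻¹ ≡ 3 (mod 23) because 8·3 = 24 = 1·23 + 1.
Multiplying both sides by 3: x ≡ 3·10 = 30 ≡ 7 (mod 23).

7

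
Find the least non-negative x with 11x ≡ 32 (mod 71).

The inverse of 11 mod 71 is 13 (since 11·13 = 143 ≡ 1).
Multiplying both sides by 13: x ≡ 13·32 = 416 ≡ 61 (mod 71).
Check: 11·61 = 671 = 9·71 + 32.

61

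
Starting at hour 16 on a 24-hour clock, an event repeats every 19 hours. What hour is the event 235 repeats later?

235·19 = 4465.
4465 − 186·24 = 1, so 4465 ≡ 1 (mod 24).
(16 + 1) mod 24 = 17.

17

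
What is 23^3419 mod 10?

7

Last digits of 3^n: 3, 9, 7, 1 (period 4).
3419 leaves remainder 3 on division by 4, so 23^3419 ends in 7.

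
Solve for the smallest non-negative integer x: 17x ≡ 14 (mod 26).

17⁻¹ ≡ 23 (mod 26) because 17·23 = 391 = 15·26 + 1.
Multiplying both sides by 23: x ≡ 23·14 = 322 ≡ 10 (mod 26).

10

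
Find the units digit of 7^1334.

9

Last digits of 7^n: 7, 9, 3, 1 (period 4).
1334 mod 4 = 2, so the last digit matches 7^2 = 9.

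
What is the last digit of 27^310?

The units digit of 27^n cycles with period 4: 7, 9, 3, 1, …
310 mod 4 = 2, so the last digit matches 7^2 = 9.

9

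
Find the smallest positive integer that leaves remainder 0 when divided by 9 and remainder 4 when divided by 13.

x ≡ 0 (mod 9) gives x ∈ {0, 9, 18, 27, 36, 45, 54, 63, …}.
The first of these with x mod 13 = 4 is 108.

108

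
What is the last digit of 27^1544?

1

The units digit of 27^n cycles with period 4: 7, 9, 3, 1, …
1544 leaves remainder 0 on division by 4, so 27^1544 ends in 1.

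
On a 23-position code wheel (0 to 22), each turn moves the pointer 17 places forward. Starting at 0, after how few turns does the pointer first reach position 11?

17⁻¹ ≡ 19 (mod 23) because 17·19 = 323 = 14·23 + 1.
So x ≡ 19·11 = 209 ≡ 2 (mod 23).
Check: 17·2 = 34 = 1·23 + 11.

2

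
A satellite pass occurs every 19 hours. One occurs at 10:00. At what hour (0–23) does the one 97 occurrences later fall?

5

97·19 = 1843.
1843 − 76·24 = 19, so 1843 ≡ 19 (mod 24).
(10 + 19) mod 24 = 5.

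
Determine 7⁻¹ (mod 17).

17 = 2·7 + 3
7 = 2·3 + 1
3 = 3·1 + 0
Back-substituting gives 7·5 ≡ 1 (mod 17).

5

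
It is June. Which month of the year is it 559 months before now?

November

Dividing 559 by 12 gives quotient 46 and remainder 7.
June − 7 months → November.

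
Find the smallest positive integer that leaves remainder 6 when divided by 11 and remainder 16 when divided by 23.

x ≡ 6 (mod 11) gives x ∈ {6, 17, 28, 39}.
The first of these with x mod 23 = 16 is 39.

39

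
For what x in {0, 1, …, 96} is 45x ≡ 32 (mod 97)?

74

45⁻¹ ≡ 69 (mod 97) because 45·69 = 3105 = 32·97 + 1.
Multiplying both sides by 69: x ≡ 69·32 = 2208 ≡ 74 (mod 97).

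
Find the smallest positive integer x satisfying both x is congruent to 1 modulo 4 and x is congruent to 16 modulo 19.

x ≡ 1 (mod 4) gives x ∈ {1, 5, 9, 13, 17, 21, 25, 29, …}.
The first of these with x mod 19 = 16 is 73.

73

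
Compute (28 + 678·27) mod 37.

678·27 = 18306.
18306 − 494·37 = 28, so 18306 ≡ 28 (mod 37).
(28 + 28) mod 37 = 19.

19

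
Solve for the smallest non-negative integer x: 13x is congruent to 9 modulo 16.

The inverse of 13 mod 16 is 5 (since 13·5 = 65 ≡ 1).
So x ≡ 5·9 = 45 ≡ 13 (mod 16).

13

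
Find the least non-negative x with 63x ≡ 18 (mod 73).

The inverse of 63 mod 73 is 51 (since 63·51 = 3213 ≡ 1).
So x ≡ 51·18 = 918 ≡ 42 (mod 73).

42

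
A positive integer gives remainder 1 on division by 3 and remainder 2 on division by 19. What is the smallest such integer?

40

Since 19·1 ≡ 1 (mod 3), take x = 2 + 19·((1−2)·1 mod 3) = 2 + 19·2 = 40.
Check: 40 mod 3 = 1, 40 mod 19 = 2.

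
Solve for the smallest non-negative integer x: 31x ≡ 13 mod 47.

The inverse of 31 mod 47 is 44 (since 31·44 = 1364 ≡ 1).
So x ≡ 44·13 = 572 ≡ 8 (mod 47).
Check: 31·8 = 248 = 5·47 + 13.

8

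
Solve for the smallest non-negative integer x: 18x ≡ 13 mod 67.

The inverse of 18 mod 67 is 41 (since 18·41 = 738 ≡ 1).
So x ≡ 41·13 = 533 ≡ 64 (mod 67).

64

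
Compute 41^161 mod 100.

By repeated squaring mod 100: 41^1≡41, 41^2≡81, 41^4≡61, 41^8≡21, 41^16≡41, 41^32≡81, 41^64≡61, 41^128≡21.
Since 161 = 1 + 32 + 128 in binary, 41^161 ≡ 41·81·21 ≡ 41 (mod 100).

41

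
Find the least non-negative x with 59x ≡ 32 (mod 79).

30

59⁻¹ ≡ 75 (mod 79) because 59·75 = 4425 = 56·79 + 1.
So x ≡ 75·32 = 2400 ≡ 30 (mod 79).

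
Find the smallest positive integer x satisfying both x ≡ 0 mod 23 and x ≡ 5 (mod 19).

x ≡ 5 (mod 19) gives x ∈ {5, 24, 43, 62, 81, 100, 119, 138}.
The first of these with x mod 23 = 0 is 138.

138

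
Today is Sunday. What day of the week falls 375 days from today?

Dividing 375 by 7 gives quotient 53 and remainder 4.
Sunday + 4 days → Thursday.

Thursday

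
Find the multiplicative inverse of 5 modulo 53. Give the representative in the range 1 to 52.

32

5·32 = 160 = 3·53 + 1, so 5⁻¹ ≡ 32 (mod 53).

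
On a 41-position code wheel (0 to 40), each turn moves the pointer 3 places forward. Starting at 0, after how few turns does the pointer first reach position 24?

8

The inverse of 3 mod 41 is 14 (since 3·14 = 42 ≡ 1).
Multiplying both sides by 14: x ≡ 14·24 = 336 ≡ 8 (mod 41).
Check: 3·8 = 24 = 0·41 + 24.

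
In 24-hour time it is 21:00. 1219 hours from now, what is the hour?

16

1219 − 50·24 = 19, so 1219 ≡ 19 (mod 24).
(21 + 19) mod 24 = 16.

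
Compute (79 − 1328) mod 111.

83

1328 = 11·111 + 107, so 1328 mod 111 = 107.
(79 − 107) mod 111 = 83.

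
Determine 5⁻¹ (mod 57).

5·23 = 115 = 2·57 + 1, so 5⁻¹ ≡ 23 (mod 57).

23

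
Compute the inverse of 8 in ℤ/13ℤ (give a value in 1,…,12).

5

8·5 = 40 = 3·13 + 1, so 8⁻¹ ≡ 5 (mod 13).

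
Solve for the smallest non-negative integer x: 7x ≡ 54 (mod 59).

7⁻¹ ≡ 17 (mod 59) because 7·17 = 119 = 2·59 + 1.
Multiplying both sides by 17: x ≡ 17·54 = 918 ≡ 33 (mod 59).

33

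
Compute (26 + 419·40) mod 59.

419·40 = 16760.
16760 = 284·59 + 4, so 16760 mod 59 = 4.
(26 + 4) mod 59 = 30.

30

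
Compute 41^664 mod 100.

61

Successive squares of 41 mod 100: 41^1≡41, 41^2≡81, 41^4≡61, 41^8≡21, 41^16≡41, 41^32≡81, 41^64≡61, 41^128≡21, 41^256≡41, 41^512≡81.
Since 664 = 8 + 16 + 128 + 512 in binary, 41^664 ≡ 21·41·21·81 ≡ 61 (mod 100).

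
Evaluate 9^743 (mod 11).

Square-and-reduce mod 11: 9^1≡9, 9^2≡4, 9^4≡5, 9^8≡3, 9^16≡9, 9^32≡4, 9^64≡5, 9^128≡3, 9^256≡9, 9^512≡4.
743 = 1 + 2 + 4 + 32 + 64 + 128 + 512, so 9^743 ≡ 9·4·5·4·5·3·4 ≡ 3 (mod 11).

3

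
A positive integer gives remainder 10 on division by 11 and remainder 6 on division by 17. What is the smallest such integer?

x ≡ 10 (mod 11) gives x ∈ {10, 21, 32, 43, 54, 65, 76, 87, …}.
The first of these with x mod 17 = 6 is 142.

142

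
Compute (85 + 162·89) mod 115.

13

162·89 = 14418.
14418 − 125·115 = 43, so 14418 ≡ 43 (mod 115).
(85 + 43) mod 115 = 13.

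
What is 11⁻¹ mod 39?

11·32 = 352 = 9·39 + 1, so 11⁻¹ ≡ 32 (mod 39).

32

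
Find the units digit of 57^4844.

Powers of 7 mod 10 repeat with period 4: 7, 9, 3, 1.
4844 leaves remainder 0 on division by 4, so 57^4844 ends in 1.

1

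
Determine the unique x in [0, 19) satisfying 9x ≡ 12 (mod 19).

9⁻¹ ≡ 17 (mod 19) because 9·17 = 153 = 8·19 + 1.
So x ≡ 17·12 = 204 ≡ 14 (mod 19).
Check: 9·14 = 126 = 6·19 + 12.

14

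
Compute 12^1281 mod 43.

Square-and-reduce mod 43: 12^1≡12, 12^2≡15, 12^4≡10, 12^8≡14, 12^16≡24, 12^32≡17, 12^64≡31, 12^128≡15, 12^256≡10, 12^512≡14, 12^1024≡24.
Since 1281 = 1 + 256 + 1024 in binary, 12^1281 ≡ 12·10·24 ≡ 42 (mod 43).

42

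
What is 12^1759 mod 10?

Last digits of 2^n: 2, 4, 8, 6 (period 4).
1759 leaves remainder 3 on division by 4, so 12^1759 ends in 8.

8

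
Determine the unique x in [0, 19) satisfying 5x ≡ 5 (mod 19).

1

The inverse of 5 mod 19 is 4 (since 5·4 = 20 ≡ 1).
So x ≡ 4·5 = 20 ≡ 1 (mod 19).
Check: 5·1 = 5 = 0·19 + 5.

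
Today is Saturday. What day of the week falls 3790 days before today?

3790 − 541·7 = 3, so 3790 ≡ 3 (mod 7).
Saturday − 3 days → Wednesday.

Wednesday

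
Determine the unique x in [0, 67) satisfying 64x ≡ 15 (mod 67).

62

The inverse of 64 mod 67 is 22 (since 64·22 = 1408 ≡ 1).
So x ≡ 22·15 = 330 ≡ 62 (mod 67).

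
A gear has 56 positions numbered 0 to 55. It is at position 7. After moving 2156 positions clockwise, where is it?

35

Dividing 2156 by 56 gives quotient 38 and remainder 28.
(7 + 28) mod 56 = 35.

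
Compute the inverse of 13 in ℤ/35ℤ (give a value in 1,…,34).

35 = 2·13 + 9
13 = 1·9 + 4
9 = 2·4 + 1
4 = 4·1 + 0
Back-substituting gives 13·27 ≡ 1 (mod 35).

27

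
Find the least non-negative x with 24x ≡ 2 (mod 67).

28

The inverse of 24 mod 67 is 14 (since 24·14 = 336 ≡ 1).
So x ≡ 14·2 = 28 ≡ 28 (mod 67).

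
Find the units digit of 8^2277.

8

Last digits of 8^n: 8, 4, 2, 6 (period 4).
2277 mod 4 = 1, so the last digit matches 8^1 = 8.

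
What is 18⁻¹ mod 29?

29 = 1·18 + 11
18 = 1·11 + 7
11 = 1·7 + 4
7 = 1·4 + 3
4 = 1·3 + 1
3 = 3·1 + 0
Back-substituting gives 18·21 ≡ 1 (mod 29).

21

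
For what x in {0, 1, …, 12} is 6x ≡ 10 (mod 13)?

6

The inverse of 6 mod 13 is 11 (since 6·11 = 66 ≡ 1).
So x ≡ 11·10 = 110 ≡ 6 (mod 13).
Check: 6·6 = 36 = 2·13 + 10.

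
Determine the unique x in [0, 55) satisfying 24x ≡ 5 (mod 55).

30

The inverse of 24 mod 55 is 39 (since 24·39 = 936 ≡ 1).
Multiplying both sides by 39: x ≡ 39·5 = 195 ≡ 30 (mod 55).
Check: 24·30 = 720 = 13·55 + 5.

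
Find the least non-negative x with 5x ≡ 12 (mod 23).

5⁻¹ ≡ 14 (mod 23) because 5·14 = 70 = 3·23 + 1.
So x ≡ 14·12 = 168 ≡ 7 (mod 23).
Check: 5·7 = 35 = 1·23 + 12.

7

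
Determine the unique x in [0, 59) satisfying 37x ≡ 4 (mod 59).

37⁻¹ ≡ 8 (mod 59) because 37·8 = 296 = 5·59 + 1.
Multiplying both sides by 8: x ≡ 8·4 = 32 ≡ 32 (mod 59).
Check: 37·32 = 1184 = 20·59 + 4.

32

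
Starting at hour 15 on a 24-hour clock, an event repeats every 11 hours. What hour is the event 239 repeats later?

239·11 = 2629.
2629 − 109·24 = 13, so 2629 ≡ 13 (mod 24).
(15 + 13) mod 24 = 4.

4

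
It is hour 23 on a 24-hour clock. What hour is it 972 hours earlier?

11

972 = 40·24 + 12, so 972 mod 24 = 12.
(23 − 12) mod 24 = 11.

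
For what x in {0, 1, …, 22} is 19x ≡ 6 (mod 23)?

19⁻¹ ≡ 17 (mod 23) because 19·17 = 323 = 14·23 + 1.
So x ≡ 17·6 = 102 ≡ 10 (mod 23).

10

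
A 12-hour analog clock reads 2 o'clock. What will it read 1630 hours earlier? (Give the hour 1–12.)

Dividing 1630 by 12 gives quotient 135 and remainder 10.
2 − 10 → 4 on a 12-hour dial.

4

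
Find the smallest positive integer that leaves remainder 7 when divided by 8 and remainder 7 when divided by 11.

7

Since 11·3 ≡ 1 (mod 8), take x = 7 + 11·((7−7)·3 mod 8) = 7 + 11·0 = 7.
Check: 7 mod 8 = 7, 7 mod 11 = 7.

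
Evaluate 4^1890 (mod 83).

7

Successive squares of 4 mod 83: 4^1≡4, 4^2≡16, 4^4≡7, 4^8≡49, 4^16≡77, 4^32≡36, 4^64≡51, 4^128≡28, 4^256≡37, 4^512≡41, 4^1024≡21.
Since 1890 = 2 + 32 + 64 + 256 + 512 + 1024 in binary, 4^1890 ≡ 16·36·51·37·41·21 ≡ 7 (mod 83).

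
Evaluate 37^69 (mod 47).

Successive squares of 37 mod 47: 37^1≡37, 37^2≡6, 37^4≡36, 37^8≡27, 37^16≡24, 37^32≡12, 37^64≡3.
Since 69 = 1 + 4 + 64 in binary, 37^69 ≡ 37·36·3 ≡ 1 (mod 47).

1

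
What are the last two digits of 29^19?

Successive squares of 29 mod 100: 29^1≡29, 29^2≡41, 29^4≡81, 29^8≡61, 29^16≡21.
Since 19 = 1 + 2 + 16 in binary, 29^19 ≡ 29·41·21 ≡ 69 (mod 100).

69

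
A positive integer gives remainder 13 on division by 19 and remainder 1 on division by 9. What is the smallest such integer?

x ≡ 1 (mod 9) gives x ∈ {1, 10, 19, 28, 37, 46, 55, 64, …}.
The first of these with x mod 19 = 13 is 127.

127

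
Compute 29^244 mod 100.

81

Square-and-reduce mod 100: 29^1≡29, 29^2≡41, 29^4≡81, 29^8≡61, 29^16≡21, 29^32≡41, 29^64≡81, 29^128≡61.
244 = 4 + 16 + 32 + 64 + 128, so 29^244 ≡ 81·21·41·81·61 ≡ 81 (mod 100).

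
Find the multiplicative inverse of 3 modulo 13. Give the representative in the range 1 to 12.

13 = 4·3 + 1
3 = 3·1 + 0
Back-substituting gives 3·9 ≡ 1 (mod 13).

9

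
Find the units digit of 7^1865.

7

Last digits of 7^n: 7, 9, 3, 1 (period 4).
1865 mod 4 = 1, so the last digit matches 7^1 = 7.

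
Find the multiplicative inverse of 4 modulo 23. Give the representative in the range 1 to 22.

23 = 5·4 + 3
4 = 1·3 + 1
3 = 3·1 + 0
Back-substituting gives 4·6 ≡ 1 (mod 23).

6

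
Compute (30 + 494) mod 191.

494 mod 191 = 112 (since 2·191 = 382).
(30 + 112) mod 191 = 142.

142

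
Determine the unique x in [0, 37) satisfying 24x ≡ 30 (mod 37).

24⁻¹ ≡ 17 (mod 37) because 24·17 = 408 = 11·37 + 1.
So x ≡ 17·30 = 510 ≡ 29 (mod 37).
Check: 24·29 = 696 = 18·37 + 30.

29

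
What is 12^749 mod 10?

The units digit of 12^n cycles with period 4: 2, 4, 8, 6, …
749 leaves remainder 1 on division by 4, so 12^749 ends in 2.

2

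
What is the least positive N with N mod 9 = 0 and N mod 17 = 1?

x ≡ 0 (mod 9) gives x ∈ {0, 9, 18}.
The first of these with x mod 17 = 1 is 18.

18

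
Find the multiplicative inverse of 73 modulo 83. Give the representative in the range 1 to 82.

58

83 = 1·73 + 10
73 = 7·10 + 3
10 = 3·3 + 1
3 = 3·1 + 0
Back-substituting gives 73·58 ≡ 1 (mod 83).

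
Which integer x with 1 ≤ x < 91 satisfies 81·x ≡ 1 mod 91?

91 = 1·81 + 10
81 = 8·10 + 1
10 = 10·1 + 0
Back-substituting gives 81·9 ≡ 1 (mod 91).

9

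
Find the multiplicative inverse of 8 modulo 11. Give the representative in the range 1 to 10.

11 = 1·8 + 3
8 = 2·3 + 2
3 = 1·2 + 1
2 = 2·1 + 0
Back-substituting gives 8·7 ≡ 1 (mod 11).

7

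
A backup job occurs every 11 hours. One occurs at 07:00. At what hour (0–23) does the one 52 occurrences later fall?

3

52·11 = 572.
572 − 23·24 = 20, so 572 ≡ 20 (mod 24).
(7 + 20) mod 24 = 3.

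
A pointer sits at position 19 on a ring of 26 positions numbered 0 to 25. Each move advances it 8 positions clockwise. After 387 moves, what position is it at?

387·8 = 3096.
Dividing 3096 by 26 gives quotient 119 and remainder 2.
(19 + 2) mod 26 = 21.

21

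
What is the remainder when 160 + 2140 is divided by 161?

Dividing 2140 by 161 gives quotient 13 and remainder 47.
(160 + 47) mod 161 = 46.

46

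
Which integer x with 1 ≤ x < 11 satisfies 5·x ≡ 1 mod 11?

11 = 2·5 + 1
5 = 5·1 + 0
Back-substituting gives 5·9 ≡ 1 (mod 11).

9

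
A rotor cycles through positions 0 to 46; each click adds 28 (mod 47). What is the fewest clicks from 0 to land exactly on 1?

42

47 = 1·28 + 19
28 = 1·19 + 9
19 = 2·9 + 1
9 = 9·1 + 0
Back-substituting gives 28·42 ≡ 1 (mod 47).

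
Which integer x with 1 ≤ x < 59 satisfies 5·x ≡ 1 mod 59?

12

5·12 = 60 = 1·59 + 1, so 5⁻¹ ≡ 12 (mod 59).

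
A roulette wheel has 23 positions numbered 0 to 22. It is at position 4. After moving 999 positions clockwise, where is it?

999 − 43·23 = 10, so 999 ≡ 10 (mod 23).
(4 + 10) mod 23 = 14.

14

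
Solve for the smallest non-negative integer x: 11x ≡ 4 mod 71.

The inverse of 11 mod 71 is 13 (since 11·13 = 143 ≡ 1).
Multiplying both sides by 13: x ≡ 13·4 = 52 ≡ 52 (mod 71).
Check: 11·52 = 572 = 8·71 + 4.

52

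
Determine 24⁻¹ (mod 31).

24·22 = 528 = 17·31 + 1, so 24⁻¹ ≡ 22 (mod 31).

22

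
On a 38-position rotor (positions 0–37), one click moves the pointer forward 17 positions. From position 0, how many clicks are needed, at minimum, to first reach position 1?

9

17·9 = 153 = 4·38 + 1, so 17⁻¹ ≡ 9 (mod 38).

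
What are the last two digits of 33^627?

Square-and-reduce mod 100: 33^1≡33, 33^2≡89, 33^4≡21, 33^8≡41, 33^16≡81, 33^32≡61, 33^64≡21, 33^128≡41, 33^256≡81, 33^512≡61.
Since 627 = 1 + 2 + 16 + 32 + 64 + 512 in binary, 33^627 ≡ 33·89·81·61·21·61 ≡ 77 (mod 100).

77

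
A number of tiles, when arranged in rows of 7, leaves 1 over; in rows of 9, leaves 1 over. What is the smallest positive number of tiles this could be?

1

x ≡ 1 (mod 7) gives x ∈ {1}.
The first of these with x mod 9 = 1 is 1.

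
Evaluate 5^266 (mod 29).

By repeated squaring mod 29: 5^1≡5, 5^2≡25, 5^4≡16, 5^8≡24, 5^16≡25, 5^32≡16, 5^64≡24, 5^128≡25, 5^256≡16.
Since 266 = 2 + 8 + 256 in binary, 5^266 ≡ 25·24·16 ≡ 1 (mod 29).

1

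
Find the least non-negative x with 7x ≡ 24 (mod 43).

28

7⁻¹ ≡ 37 (mod 43) because 7·37 = 259 = 6·43 + 1.
So x ≡ 37·24 = 888 ≡ 28 (mod 43).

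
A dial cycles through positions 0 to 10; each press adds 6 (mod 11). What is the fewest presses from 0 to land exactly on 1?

6·2 = 12 = 1·11 + 1, so 6⁻¹ ≡ 2 (mod 11).

2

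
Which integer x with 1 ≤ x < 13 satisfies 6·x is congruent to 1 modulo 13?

13 = 2·6 + 1
6 = 6·1 + 0
Back-substituting gives 6·11 ≡ 1 (mod 13).

11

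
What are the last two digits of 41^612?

Successive squares of 41 mod 100: 41^1≡41, 41^2≡81, 41^4≡61, 41^8≡21, 41^16≡41, 41^32≡81, 41^64≡61, 41^128≡21, 41^256≡41, 41^512≡81.
Since 612 = 4 + 32 + 64 + 512 in binary, 41^612 ≡ 61·81·61·81 ≡ 81 (mod 100).

81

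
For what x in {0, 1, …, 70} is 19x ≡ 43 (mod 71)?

19⁻¹ ≡ 15 (mod 71) because 19·15 = 285 = 4·71 + 1.
Multiplying both sides by 15: x ≡ 15·43 = 645 ≡ 6 (mod 71).
Check: 19·6 = 114 = 1·71 + 43.

6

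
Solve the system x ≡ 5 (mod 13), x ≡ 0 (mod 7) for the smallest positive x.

70

Since 7·2 ≡ 1 (mod 13), take x = 0 + 7·((5−0)·2 mod 13) = 0 + 7·10 = 70.
Check: 70 mod 13 = 5, 70 mod 7 = 0.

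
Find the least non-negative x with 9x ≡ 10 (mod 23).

19

9⁻¹ ≡ 18 (mod 23) because 9·18 = 162 = 7·23 + 1.
Multiplying both sides by 18: x ≡ 18·10 = 180 ≡ 19 (mod 23).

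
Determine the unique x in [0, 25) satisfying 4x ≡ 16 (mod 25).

4

4⁻¹ ≡ 19 (mod 25) because 4·19 = 76 = 3·25 + 1.
Multiplying both sides by 19: x ≡ 19·16 = 304 ≡ 4 (mod 25).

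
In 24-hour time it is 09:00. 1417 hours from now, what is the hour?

10

1417 = 59·24 + 1, so 1417 mod 24 = 1.
(9 + 1) mod 24 = 10.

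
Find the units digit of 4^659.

Last digits of 4^n: 4, 6 (period 2).
659 leaves remainder 1 on division by 2, so 4^659 ends in 4.

4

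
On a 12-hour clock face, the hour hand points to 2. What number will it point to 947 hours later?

947 mod 12 = 11 (since 78·12 = 936).
2 + 11 → 1 on a 12-hour dial.

1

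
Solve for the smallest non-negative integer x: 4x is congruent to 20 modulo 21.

The inverse of 4 mod 21 is 16 (since 4·16 = 64 ≡ 1).
So x ≡ 16·20 = 320 ≡ 5 (mod 21).
Check: 4·5 = 20 = 0·21 + 20.

5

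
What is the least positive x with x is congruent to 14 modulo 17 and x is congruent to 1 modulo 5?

31

Since 5·7 ≡ 1 (mod 17), take x = 1 + 5·((14−1)·7 mod 17) = 1 + 5·6 = 31.
Check: 31 mod 17 = 14, 31 mod 5 = 1.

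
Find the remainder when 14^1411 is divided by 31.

By repeated squaring mod 31: 14^1≡14, 14^2≡10, 14^4≡7, 14^8≡18, 14^16≡14, 14^32≡10, 14^64≡7, 14^128≡18, 14^256≡14, 14^512≡10, 14^1024≡7.
1411 = 1 + 2 + 128 + 256 + 1024, so 14^1411 ≡ 14·10·18·14·7 ≡ 14 (mod 31).

14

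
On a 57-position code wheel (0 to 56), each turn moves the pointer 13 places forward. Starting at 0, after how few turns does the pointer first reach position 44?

56

13⁻¹ ≡ 22 (mod 57) because 13·22 = 286 = 5·57 + 1.
Multiplying both sides by 22: x ≡ 22·44 = 968 ≡ 56 (mod 57).
Check: 13·56 = 728 = 12·57 + 44.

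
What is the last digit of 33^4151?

7

Powers of 3 mod 10 repeat with period 4: 3, 9, 7, 1.
4151 mod 4 = 3, so the last digit matches 3^3 = 7.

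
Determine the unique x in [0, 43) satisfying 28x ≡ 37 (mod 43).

28⁻¹ ≡ 20 (mod 43) because 28·20 = 560 = 13·43 + 1.
Multiplying both sides by 20: x ≡ 20·37 = 740 ≡ 9 (mod 43).

9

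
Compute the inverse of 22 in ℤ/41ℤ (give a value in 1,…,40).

22·28 = 616 = 15·41 + 1, so 22⁻¹ ≡ 28 (mod 41).

28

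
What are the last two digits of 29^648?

Square-and-reduce mod 100: 29^1≡29, 29^2≡41, 29^4≡81, 29^8≡61, 29^16≡21, 29^32≡41, 29^64≡81, 29^128≡61, 29^256≡21, 29^512≡41.
648 = 8 + 128 + 512, so 29^648 ≡ 61·61·41 ≡ 61 (mod 100).

61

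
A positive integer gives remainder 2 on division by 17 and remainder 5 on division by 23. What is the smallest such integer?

189

x ≡ 2 (mod 17) gives x ∈ {2, 19, 36, 53, 70, 87, 104, 121, …}.
The first of these with x mod 23 = 5 is 189.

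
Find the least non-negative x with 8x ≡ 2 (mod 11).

8⁻¹ ≡ 7 (mod 11) because 8·7 = 56 = 5·11 + 1.
So x ≡ 7·2 = 14 ≡ 3 (mod 11).

3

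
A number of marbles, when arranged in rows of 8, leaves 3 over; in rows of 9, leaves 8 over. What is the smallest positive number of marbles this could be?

35

x ≡ 3 (mod 8) gives x ∈ {3, 11, 19, 27, 35}.
The first of these with x mod 9 = 8 is 35.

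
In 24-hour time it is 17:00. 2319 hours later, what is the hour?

8

2319 = 96·24 + 15, so 2319 mod 24 = 15.
(17 + 15) mod 24 = 8.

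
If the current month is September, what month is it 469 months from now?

October

Dividing 469 by 12 gives quotient 39 and remainder 1.
September + 1 month → October.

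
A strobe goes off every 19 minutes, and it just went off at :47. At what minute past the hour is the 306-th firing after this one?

306·19 = 5814.
5814 − 96·60 = 54, so 5814 ≡ 54 (mod 60).
(47 + 54) mod 60 = 41.

41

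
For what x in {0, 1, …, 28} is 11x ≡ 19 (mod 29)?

7

The inverse of 11 mod 29 is 8 (since 11·8 = 88 ≡ 1).
Multiplying both sides by 8: x ≡ 8·19 = 152 ≡ 7 (mod 29).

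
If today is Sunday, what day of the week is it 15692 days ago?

15692 − 2241·7 = 5, so 15692 ≡ 5 (mod 7).
Sunday − 5 days → Tuesday.

Tuesday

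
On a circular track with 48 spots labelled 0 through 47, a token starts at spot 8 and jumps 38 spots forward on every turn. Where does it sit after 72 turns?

8

72·38 = 2736.
Dividing 2736 by 48 gives quotient 57 and remainder 0.
(8 + 0) mod 48 = 8.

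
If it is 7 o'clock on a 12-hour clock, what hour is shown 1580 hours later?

Dividing 1580 by 12 gives quotient 131 and remainder 8.
7 + 8 → 3 on a 12-hour dial.

3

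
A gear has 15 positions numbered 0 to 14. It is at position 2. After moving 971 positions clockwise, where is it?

13

Dividing 971 by 15 gives quotient 64 and remainder 11.
(2 + 11) mod 15 = 13.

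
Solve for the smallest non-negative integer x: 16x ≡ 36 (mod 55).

16⁻¹ ≡ 31 (mod 55) because 16·31 = 496 = 9·55 + 1.
Multiplying both sides by 31: x ≡ 31·36 = 1116 ≡ 16 (mod 55).

16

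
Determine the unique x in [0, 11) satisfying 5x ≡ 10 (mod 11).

The inverse of 5 mod 11 is 9 (since 5·9 = 45 ≡ 1).
So x ≡ 9·10 = 90 ≡ 2 (mod 11).

2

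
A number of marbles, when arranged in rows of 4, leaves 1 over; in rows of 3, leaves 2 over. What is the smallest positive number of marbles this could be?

Since 3·3 ≡ 1 (mod 4), take x = 2 + 3·((1−2)·3 mod 4) = 2 + 3·1 = 5.
Check: 5 mod 4 = 1, 5 mod 3 = 2.

5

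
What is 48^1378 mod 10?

4

Last digits of 8^n: 8, 4, 2, 6 (period 4).
1378 mod 4 = 2, so the last digit matches 8^2 = 4.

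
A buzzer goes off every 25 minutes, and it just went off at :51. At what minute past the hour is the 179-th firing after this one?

179·25 = 4475.
4475 − 74·60 = 35, so 4475 ≡ 35 (mod 60).
(51 + 35) mod 60 = 26.

26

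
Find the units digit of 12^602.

4

Powers of 2 mod 10 repeat with period 4: 2, 4, 8, 6.
602 mod 4 = 2, so the last digit matches 2^2 = 4.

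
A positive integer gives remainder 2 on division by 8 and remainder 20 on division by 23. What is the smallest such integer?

Since 23·7 ≡ 1 (mod 8), take x = 20 + 23·((2−20)·7 mod 8) = 20 + 23·2 = 66.
Check: 66 mod 8 = 2, 66 mod 23 = 20.

66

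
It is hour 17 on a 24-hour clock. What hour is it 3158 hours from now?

3158 − 131·24 = 14, so 3158 ≡ 14 (mod 24).
(17 + 14) mod 24 = 7.

7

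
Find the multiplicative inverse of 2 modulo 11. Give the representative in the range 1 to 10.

6

2·6 = 12 = 1·11 + 1, so 2⁻¹ ≡ 6 (mod 11).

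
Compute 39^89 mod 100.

Square-and-reduce mod 100: 39^1≡39, 39^2≡21, 39^4≡41, 39^8≡81, 39^16≡61, 39^32≡21, 39^64≡41.
89 = 1 + 8 + 16 + 64, so 39^89 ≡ 39·81·61·41 ≡ 59 (mod 100).

59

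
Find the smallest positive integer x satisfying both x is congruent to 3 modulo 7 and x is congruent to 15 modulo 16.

Since 16·4 ≡ 1 (mod 7), take x = 15 + 16·((3−15)·4 mod 7) = 15 + 16·1 = 31.
Check: 31 mod 7 = 3, 31 mod 16 = 15.

31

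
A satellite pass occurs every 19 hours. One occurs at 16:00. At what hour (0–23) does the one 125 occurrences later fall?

125·19 = 2375.
2375 mod 24 = 23 (since 98·24 = 2352).
(16 + 23) mod 24 = 15.

15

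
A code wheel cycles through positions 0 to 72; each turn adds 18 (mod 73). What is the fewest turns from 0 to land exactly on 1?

18·69 = 1242 = 17·73 + 1, so 18⁻¹ ≡ 69 (mod 73).

69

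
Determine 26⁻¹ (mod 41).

30

41 = 1·26 + 15
26 = 1·15 + 11
15 = 1·11 + 4
11 = 2·4 + 3
4 = 1·3 + 1
3 = 3·1 + 0
Back-substituting gives 26·30 ≡ 1 (mod 41).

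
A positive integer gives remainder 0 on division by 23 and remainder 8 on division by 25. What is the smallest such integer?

483

Since 25·12 ≡ 1 (mod 23), take x = 8 + 25·((0−8)·12 mod 23) = 8 + 25·19 = 483.
Check: 483 mod 23 = 0, 483 mod 25 = 8.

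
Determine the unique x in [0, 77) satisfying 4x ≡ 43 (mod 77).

30

The inverse of 4 mod 77 is 58 (since 4·58 = 232 ≡ 1).
Multiplying both sides by 58: x ≡ 58·43 = 2494 ≡ 30 (mod 77).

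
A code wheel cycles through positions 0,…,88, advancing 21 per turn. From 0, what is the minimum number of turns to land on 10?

81

21⁻¹ ≡ 17 (mod 89) because 21·17 = 357 = 4·89 + 1.
Multiplying both sides by 17: x ≡ 17·10 = 170 ≡ 81 (mod 89).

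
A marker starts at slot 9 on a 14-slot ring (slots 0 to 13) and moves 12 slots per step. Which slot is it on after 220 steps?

3

220·12 = 2640.
Dividing 2640 by 14 gives quotient 188 and remainder 8.
(9 + 8) mod 14 = 3.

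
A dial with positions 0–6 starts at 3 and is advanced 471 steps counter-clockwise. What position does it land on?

1

Dividing 471 by 7 gives quotient 67 and remainder 2.
(3 − 2) mod 7 = 1.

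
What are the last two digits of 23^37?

03

Successive squares of 23 mod 100: 23^1≡23, 23^2≡29, 23^4≡41, 23^8≡81, 23^16≡61, 23^32≡21.
Since 37 = 1 + 4 + 32 in binary, 23^37 ≡ 23·41·21 ≡ 3 (mod 100).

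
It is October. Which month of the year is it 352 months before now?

352 − 29·12 = 4, so 352 ≡ 4 (mod 12).
October − 4 months → June.

June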